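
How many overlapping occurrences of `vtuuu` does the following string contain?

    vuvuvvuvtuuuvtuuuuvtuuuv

Sliding a length-5 window over the 24 characters (20 positions):
  position 8–12: vtuuu
  position 13–17: vtuuu
  position 19–23: vtuuu

3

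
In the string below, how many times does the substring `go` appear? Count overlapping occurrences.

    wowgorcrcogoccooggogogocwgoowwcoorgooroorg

7

Sliding a length-2 window over the 42 characters (41 positions):
  position 4–5: go
  position 11–12: go
  position 18–19: go
  position 20–21: go
  position 22–23: go
  position 26–27: go
  position 35–36: go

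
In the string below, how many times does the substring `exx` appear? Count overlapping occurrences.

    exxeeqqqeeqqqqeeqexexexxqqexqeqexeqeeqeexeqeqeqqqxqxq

2

Sliding a length-3 window over the 53 characters (51 positions):
  position 1–3: exx
  position 22–24: exx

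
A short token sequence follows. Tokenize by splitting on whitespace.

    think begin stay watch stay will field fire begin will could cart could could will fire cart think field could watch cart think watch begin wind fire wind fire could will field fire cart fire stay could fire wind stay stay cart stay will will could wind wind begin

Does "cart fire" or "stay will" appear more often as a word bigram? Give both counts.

"cart fire": 1 occurrence
"stay will": 2 occurrences

"stay will" (2 vs 1)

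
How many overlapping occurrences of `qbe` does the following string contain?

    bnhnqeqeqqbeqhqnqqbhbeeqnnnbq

1

Sliding a length-3 window over the 29 characters (27 positions):
  position 10–12: qbe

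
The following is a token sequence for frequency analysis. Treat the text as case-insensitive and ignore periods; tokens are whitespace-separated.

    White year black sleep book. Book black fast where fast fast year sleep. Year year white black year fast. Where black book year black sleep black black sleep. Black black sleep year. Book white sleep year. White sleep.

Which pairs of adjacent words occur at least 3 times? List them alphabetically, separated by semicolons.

black sleep; sleep year

Bigram counts meeting the condition (at least 3 times):
  black sleep: 4
  sleep year: 3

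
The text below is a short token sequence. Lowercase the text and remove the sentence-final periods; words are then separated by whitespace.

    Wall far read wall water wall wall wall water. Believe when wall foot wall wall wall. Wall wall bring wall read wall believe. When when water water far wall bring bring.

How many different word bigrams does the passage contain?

31 tokens → 30 bigram windows in total.
Repeated bigrams (each contributes count−1 duplicates):
  wall wall: 6
  believe when: 2
  read wall: 2
  wall bring: 2
  wall water: 2
9 duplicate windows → 30 − 9 = 21 distinct.

21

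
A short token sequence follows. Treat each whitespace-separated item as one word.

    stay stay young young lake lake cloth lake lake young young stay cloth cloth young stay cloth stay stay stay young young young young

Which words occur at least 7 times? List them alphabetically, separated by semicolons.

Unigram counts meeting the condition (at least 7 times):
  stay: 7
  young: 9

stay; young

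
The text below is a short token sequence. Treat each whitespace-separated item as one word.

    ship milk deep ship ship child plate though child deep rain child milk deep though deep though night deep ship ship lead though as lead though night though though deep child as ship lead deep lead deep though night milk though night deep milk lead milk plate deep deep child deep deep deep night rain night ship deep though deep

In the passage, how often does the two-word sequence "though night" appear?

4

Scanning the 59 overlapping bigram windows for "though night":
  position 17–18: though night
  position 26–27: though night
  position 38–39: though night
  position 41–42: though night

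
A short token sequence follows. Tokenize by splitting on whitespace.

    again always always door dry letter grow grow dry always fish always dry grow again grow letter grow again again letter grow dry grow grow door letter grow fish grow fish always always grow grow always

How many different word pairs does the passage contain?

36 tokens → 35 bigram windows in total.
Repeated bigrams (each contributes count−1 duplicates):
  letter grow: 4
  grow grow: 3
  always always: 2
  dry grow: 2
  fish always: 2
  grow again: 2
  grow dry: 2
  grow fish: 2
11 duplicate windows → 35 − 11 = 24 distinct.

24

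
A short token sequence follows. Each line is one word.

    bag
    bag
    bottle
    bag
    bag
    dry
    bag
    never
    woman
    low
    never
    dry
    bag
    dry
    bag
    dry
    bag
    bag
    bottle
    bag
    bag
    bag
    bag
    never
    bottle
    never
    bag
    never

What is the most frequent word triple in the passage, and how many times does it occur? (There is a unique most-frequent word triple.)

Trigram frequencies (highest first):
  bag dry bag: 3
  bag bag bottle: 2
  bag bottle bag: 2
  bottle bag bag: 2
  dry bag dry: 2
  bag bag bag: 2
  … (13 more, each ≤ 1)

"bag dry bag", 3 times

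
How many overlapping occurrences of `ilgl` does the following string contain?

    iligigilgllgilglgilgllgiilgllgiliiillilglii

Sliding a length-4 window over the 43 characters (40 positions):
  position 7–10: ilgl
  position 13–16: ilgl
  position 18–21: ilgl
  position 25–28: ilgl
  position 38–41: ilgl

5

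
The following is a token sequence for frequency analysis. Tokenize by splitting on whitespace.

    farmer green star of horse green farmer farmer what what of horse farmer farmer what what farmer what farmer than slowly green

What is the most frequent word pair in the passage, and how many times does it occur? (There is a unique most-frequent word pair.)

"farmer what", 3 times

Bigram frequencies (highest first):
  farmer what: 3
  of horse: 2
  farmer farmer: 2
  what what: 2
  what farmer: 2
  farmer green: 1
  … (9 more, each ≤ 1)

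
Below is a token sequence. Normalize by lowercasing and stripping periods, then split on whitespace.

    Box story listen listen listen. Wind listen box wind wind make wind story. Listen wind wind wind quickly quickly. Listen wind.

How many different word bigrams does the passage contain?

21 tokens → 20 bigram windows in total.
Repeated bigrams (each contributes count−1 duplicates):
  listen wind: 3
  wind wind: 3
  listen listen: 2
  story listen: 2
6 duplicate windows → 20 − 6 = 14 distinct.

14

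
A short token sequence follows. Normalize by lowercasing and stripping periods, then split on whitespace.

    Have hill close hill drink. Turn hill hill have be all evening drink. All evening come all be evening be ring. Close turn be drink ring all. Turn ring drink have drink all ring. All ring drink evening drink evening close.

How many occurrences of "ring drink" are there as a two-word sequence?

Scanning the 40 overlapping bigram windows for "ring drink":
  position 29–30: ring drink
  position 36–37: ring drink

2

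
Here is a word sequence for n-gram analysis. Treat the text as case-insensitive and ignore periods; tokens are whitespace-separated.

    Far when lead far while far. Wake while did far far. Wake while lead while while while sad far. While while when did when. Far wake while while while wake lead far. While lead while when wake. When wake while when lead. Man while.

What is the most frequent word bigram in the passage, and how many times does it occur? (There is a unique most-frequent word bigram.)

"while while", 5 times

Bigram frequencies (highest first):
  while while: 5
  wake while: 4
  far while: 3
  far wake: 3
  while when: 3
  when lead: 2
  … (19 more, each ≤ 2)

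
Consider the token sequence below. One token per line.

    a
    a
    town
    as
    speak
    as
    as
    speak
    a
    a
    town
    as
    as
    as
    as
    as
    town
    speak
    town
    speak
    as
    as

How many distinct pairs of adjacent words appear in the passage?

10

22 tokens → 21 bigram windows in total.
Repeated bigrams (each contributes count−1 duplicates):
  as as: 6
  a a: 2
  a town: 2
  as speak: 2
  speak as: 2
  town as: 2
  town speak: 2
11 duplicate windows → 21 − 11 = 10 distinct.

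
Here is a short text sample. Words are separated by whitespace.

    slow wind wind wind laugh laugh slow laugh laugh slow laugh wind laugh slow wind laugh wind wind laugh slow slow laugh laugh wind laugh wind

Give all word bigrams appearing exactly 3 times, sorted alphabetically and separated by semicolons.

Bigram counts meeting the condition (exactly 3 times):
  laugh laugh: 3
  slow laugh: 3
  wind wind: 3

laugh laugh; slow laugh; wind wind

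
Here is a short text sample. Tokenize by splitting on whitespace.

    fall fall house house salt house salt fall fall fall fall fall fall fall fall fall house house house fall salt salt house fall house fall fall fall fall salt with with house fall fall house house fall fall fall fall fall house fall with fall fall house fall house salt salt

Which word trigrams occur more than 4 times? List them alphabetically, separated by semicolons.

fall fall fall; fall fall house

Trigram counts meeting the condition (more than 4 times):
  fall fall fall: 12
  fall fall house: 5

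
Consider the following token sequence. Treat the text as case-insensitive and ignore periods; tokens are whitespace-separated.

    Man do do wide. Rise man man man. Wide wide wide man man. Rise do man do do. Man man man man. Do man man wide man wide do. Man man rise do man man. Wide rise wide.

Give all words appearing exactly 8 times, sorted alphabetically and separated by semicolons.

do; wide

Unigram counts meeting the condition (exactly 8 times):
  do: 8
  wide: 8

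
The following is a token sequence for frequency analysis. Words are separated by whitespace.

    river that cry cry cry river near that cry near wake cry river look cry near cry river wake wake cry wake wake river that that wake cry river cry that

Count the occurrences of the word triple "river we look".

Scanning the 29 overlapping trigram windows for "river we look":
  (none found)

0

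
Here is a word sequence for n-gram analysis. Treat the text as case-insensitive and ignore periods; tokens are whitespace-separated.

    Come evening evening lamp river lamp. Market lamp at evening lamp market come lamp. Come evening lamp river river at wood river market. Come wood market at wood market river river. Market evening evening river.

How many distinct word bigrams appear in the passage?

35 tokens → 34 bigram windows in total.
Repeated bigrams (each contributes count−1 duplicates):
  evening lamp: 3
  at wood: 2
  come evening: 2
  evening evening: 2
  lamp market: 2
  lamp river: 2
  market come: 2
  river market: 2
  … (2 more repeated)
11 duplicate windows → 34 − 11 = 23 distinct.

23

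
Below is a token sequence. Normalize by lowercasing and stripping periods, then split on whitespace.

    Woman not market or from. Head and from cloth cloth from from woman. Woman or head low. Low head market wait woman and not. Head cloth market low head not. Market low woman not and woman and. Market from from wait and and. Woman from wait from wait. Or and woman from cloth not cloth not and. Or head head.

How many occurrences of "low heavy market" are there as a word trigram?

0

Scanning the 58 overlapping trigram windows for "low heavy market":
  (none found)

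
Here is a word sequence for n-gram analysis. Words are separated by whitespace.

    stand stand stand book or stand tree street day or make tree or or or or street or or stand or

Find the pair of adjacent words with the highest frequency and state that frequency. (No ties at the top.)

"or or", 4 times

Bigram frequencies (highest first):
  or or: 4
  stand stand: 2
  or stand: 2
  stand book: 1
  book or: 1
  stand tree: 1
  … (9 more, each ≤ 1)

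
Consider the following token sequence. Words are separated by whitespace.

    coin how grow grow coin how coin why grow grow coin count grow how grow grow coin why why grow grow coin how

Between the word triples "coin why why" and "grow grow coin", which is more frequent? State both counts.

"grow grow coin" (4 vs 1)

"coin why why": 1 occurrence
"grow grow coin": 4 occurrences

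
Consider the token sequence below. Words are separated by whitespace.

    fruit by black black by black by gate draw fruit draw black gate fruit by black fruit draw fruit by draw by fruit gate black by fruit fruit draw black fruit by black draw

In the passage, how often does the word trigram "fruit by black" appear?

Scanning the 32 overlapping trigram windows for "fruit by black":
  position 1–3: fruit by black
  position 14–16: fruit by black
  position 31–33: fruit by black

3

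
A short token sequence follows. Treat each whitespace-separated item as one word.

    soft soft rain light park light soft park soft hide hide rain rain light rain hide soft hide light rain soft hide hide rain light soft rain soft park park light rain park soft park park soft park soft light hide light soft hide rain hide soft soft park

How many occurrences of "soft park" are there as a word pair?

5

Scanning the 48 overlapping bigram windows for "soft park":
  position 7–8: soft park
  position 28–29: soft park
  position 34–35: soft park
  position 37–38: soft park
  position 48–49: soft park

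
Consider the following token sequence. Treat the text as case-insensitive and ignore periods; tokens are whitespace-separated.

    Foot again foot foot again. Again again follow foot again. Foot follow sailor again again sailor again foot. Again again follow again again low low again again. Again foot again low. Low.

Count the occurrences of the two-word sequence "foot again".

5

Scanning the 31 overlapping bigram windows for "foot again":
  position 1–2: foot again
  position 4–5: foot again
  position 9–10: foot again
  position 18–19: foot again
  position 29–30: foot again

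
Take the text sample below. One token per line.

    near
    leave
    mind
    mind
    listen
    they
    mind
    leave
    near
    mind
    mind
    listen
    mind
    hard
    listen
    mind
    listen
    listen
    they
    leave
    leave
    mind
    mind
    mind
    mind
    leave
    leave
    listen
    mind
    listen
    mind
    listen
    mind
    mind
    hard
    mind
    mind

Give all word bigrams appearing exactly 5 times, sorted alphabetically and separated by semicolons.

listen mind; mind listen

Bigram counts meeting the condition (exactly 5 times):
  listen mind: 5
  mind listen: 5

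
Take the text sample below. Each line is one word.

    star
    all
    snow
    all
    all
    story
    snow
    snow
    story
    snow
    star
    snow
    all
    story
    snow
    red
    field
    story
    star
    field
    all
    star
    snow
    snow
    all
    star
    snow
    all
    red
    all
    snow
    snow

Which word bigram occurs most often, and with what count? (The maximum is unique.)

"snow all", 4 times

Bigram frequencies (highest first):
  snow all: 4
  story snow: 3
  snow snow: 3
  star snow: 3
  all snow: 2
  all story: 2
  … (13 more, each ≤ 2)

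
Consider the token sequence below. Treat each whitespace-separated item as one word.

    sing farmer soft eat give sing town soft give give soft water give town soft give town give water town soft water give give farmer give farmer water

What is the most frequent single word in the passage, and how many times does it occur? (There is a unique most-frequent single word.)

"give", 9 times

Unigram frequencies (highest first):
  give: 9
  soft: 5
  town: 4
  water: 4
  farmer: 3
  sing: 2
  … (1 more, each ≤ 1)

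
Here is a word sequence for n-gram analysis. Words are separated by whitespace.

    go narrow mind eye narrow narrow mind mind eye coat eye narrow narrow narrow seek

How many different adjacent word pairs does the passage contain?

9

15 tokens → 14 bigram windows in total.
Repeated bigrams (each contributes count−1 duplicates):
  narrow narrow: 3
  eye narrow: 2
  mind eye: 2
  narrow mind: 2
5 duplicate windows → 14 − 5 = 9 distinct.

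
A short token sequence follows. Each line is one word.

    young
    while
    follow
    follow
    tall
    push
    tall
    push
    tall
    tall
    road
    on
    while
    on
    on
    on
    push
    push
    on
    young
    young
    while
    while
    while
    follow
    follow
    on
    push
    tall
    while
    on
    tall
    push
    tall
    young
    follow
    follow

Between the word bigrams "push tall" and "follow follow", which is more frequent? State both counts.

"push tall" (4 vs 3)

"push tall": 4 occurrences
"follow follow": 3 occurrences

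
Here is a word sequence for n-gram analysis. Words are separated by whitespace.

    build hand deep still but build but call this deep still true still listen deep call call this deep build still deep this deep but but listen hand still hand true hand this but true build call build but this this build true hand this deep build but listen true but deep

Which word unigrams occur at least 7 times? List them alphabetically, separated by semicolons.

Unigram counts meeting the condition (at least 7 times):
  build: 7
  but: 8
  deep: 8
  this: 7

build; but; deep; this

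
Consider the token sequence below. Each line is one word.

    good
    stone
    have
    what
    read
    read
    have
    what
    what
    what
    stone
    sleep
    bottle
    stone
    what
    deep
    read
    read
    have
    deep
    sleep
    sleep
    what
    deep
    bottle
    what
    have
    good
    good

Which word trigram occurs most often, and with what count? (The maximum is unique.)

"read read have", 2 times

Trigram frequencies (highest first):
  read read have: 2
  good stone have: 1
  stone have what: 1
  have what read: 1
  what read read: 1
  read have what: 1
  … (20 more, each ≤ 1)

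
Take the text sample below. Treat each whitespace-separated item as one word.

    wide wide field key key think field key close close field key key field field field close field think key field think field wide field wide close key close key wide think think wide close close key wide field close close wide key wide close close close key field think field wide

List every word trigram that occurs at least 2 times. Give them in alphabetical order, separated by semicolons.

Trigram counts meeting the condition (at least 2 times):
  close close key: 2
  close key wide: 2
  field key key: 2
  field think field: 2
  key field think: 2
  think field wide: 2
  wide close close: 2

close close key; close key wide; field key key; field think field; key field think; think field wide; wide close close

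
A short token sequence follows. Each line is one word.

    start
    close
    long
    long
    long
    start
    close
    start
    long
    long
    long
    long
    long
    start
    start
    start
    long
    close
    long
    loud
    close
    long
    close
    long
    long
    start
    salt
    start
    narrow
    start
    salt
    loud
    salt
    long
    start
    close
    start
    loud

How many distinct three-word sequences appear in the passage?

38 tokens → 36 trigram windows in total.
Repeated trigrams (each contributes count−1 duplicates):
  long long long: 4
  long long start: 3
  close long long: 2
  long close long: 2
  long start close: 2
  start close start: 2
9 duplicate windows → 36 − 9 = 27 distinct.

27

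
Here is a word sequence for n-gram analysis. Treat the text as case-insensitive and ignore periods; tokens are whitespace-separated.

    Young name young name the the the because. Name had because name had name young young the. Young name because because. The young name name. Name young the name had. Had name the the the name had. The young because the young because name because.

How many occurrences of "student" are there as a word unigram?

Scanning the 45 tokens for "student":
  (none found)

0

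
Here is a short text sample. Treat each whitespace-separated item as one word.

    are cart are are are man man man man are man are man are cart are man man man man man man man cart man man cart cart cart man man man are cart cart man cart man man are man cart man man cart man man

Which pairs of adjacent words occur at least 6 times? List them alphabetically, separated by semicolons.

cart man; man man

Bigram counts meeting the condition (at least 6 times):
  cart man: 6
  man man: 15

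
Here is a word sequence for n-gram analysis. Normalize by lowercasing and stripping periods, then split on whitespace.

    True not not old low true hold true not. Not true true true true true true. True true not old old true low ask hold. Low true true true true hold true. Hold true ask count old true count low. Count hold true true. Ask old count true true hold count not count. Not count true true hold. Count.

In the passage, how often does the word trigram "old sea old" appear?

0

Scanning the 57 overlapping trigram windows for "old sea old":
  (none found)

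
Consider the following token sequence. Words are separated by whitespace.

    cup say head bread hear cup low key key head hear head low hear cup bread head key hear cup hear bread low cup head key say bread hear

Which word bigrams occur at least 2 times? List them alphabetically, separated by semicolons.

Bigram counts meeting the condition (at least 2 times):
  bread hear: 2
  head key: 2
  hear cup: 3

bread hear; head key; hear cup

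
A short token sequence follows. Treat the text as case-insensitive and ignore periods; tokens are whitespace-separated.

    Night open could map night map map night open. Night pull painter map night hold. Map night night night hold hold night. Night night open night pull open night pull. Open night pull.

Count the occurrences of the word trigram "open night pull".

Scanning the 31 overlapping trigram windows for "open night pull":
  position 9–11: open night pull
  position 25–27: open night pull
  position 28–30: open night pull
  position 31–33: open night pull

4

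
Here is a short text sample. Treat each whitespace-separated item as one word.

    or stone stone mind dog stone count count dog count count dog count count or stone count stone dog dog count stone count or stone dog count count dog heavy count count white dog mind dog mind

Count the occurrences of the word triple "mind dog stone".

Scanning the 35 overlapping trigram windows for "mind dog stone":
  position 4–6: mind dog stone

1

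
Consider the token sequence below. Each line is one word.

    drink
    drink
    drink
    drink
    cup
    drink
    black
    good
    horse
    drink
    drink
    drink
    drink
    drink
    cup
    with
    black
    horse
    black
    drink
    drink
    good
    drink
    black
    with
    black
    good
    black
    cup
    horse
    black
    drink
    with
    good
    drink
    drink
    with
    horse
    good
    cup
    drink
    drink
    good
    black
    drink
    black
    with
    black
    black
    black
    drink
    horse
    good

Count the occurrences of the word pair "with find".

Scanning the 52 overlapping bigram windows for "with find":
  (none found)

0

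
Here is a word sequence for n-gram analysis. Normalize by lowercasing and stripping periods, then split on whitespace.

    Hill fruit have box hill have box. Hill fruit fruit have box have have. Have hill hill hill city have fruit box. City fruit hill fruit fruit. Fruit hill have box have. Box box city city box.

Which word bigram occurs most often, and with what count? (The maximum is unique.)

"have box", 5 times

Bigram frequencies (highest first):
  have box: 5
  hill fruit: 3
  fruit fruit: 3
  fruit have: 2
  box hill: 2
  hill have: 2
  … (14 more, each ≤ 2)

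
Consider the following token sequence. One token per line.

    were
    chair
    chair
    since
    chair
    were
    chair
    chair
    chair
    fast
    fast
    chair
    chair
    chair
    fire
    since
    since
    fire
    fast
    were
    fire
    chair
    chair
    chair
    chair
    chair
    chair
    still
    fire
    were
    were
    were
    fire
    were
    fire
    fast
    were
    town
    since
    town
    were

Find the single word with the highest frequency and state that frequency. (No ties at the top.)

"chair", 15 times

Unigram frequencies (highest first):
  chair: 15
  were: 9
  fire: 6
  since: 4
  fast: 4
  town: 2
  … (1 more, each ≤ 1)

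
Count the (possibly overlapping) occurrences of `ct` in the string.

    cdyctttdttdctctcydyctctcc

Sliding a length-2 window over the 25 characters (24 positions):
  position 4–5: ct
  position 12–13: ct
  position 14–15: ct
  position 20–21: ct
  position 22–23: ct

5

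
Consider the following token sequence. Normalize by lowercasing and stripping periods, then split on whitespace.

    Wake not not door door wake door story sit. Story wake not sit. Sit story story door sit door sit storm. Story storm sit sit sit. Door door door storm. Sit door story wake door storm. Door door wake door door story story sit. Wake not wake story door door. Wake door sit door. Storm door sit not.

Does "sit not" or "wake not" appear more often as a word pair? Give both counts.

"sit not": 1 occurrence
"wake not": 3 occurrences

"wake not" (3 vs 1)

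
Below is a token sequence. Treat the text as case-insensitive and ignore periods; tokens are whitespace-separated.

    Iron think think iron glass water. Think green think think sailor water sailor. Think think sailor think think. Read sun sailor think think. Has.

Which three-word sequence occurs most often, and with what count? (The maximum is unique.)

"sailor think think", 3 times

Trigram frequencies (highest first):
  sailor think think: 3
  think think sailor: 2
  iron think think: 1
  think think iron: 1
  think iron glass: 1
  iron glass water: 1
  … (13 more, each ≤ 1)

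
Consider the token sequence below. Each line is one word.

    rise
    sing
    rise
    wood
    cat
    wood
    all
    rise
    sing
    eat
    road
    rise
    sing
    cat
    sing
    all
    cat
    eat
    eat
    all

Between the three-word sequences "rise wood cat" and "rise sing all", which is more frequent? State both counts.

"rise wood cat" (1 vs 0)

"rise wood cat": 1 occurrence
"rise sing all": 0 occurrences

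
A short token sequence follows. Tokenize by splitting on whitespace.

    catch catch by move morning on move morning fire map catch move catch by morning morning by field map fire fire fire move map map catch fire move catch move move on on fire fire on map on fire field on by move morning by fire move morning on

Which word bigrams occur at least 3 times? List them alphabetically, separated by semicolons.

fire fire; fire move; move morning

Bigram counts meeting the condition (at least 3 times):
  fire fire: 3
  fire move: 3
  move morning: 4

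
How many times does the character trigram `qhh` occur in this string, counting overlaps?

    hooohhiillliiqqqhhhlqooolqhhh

2

Sliding a length-3 window over the 29 characters (27 positions):
  position 16–18: qhh
  position 26–28: qhh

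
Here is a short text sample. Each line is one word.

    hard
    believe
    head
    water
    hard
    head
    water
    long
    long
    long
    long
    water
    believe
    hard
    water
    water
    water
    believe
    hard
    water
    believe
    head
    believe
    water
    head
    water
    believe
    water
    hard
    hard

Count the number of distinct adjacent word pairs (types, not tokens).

30 tokens → 29 bigram windows in total.
Repeated bigrams (each contributes count−1 duplicates):
  water believe: 4
  head water: 3
  long long: 3
  believe hard: 2
  believe head: 2
  believe water: 2
  hard water: 2
  water hard: 2
  … (1 more repeated)
13 duplicate windows → 29 − 13 = 16 distinct.

16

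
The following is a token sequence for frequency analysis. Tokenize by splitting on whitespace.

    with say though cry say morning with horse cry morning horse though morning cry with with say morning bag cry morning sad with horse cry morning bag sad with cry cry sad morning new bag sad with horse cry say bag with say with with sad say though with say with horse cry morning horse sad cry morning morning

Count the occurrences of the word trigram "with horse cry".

Scanning the 57 overlapping trigram windows for "with horse cry":
  position 7–9: with horse cry
  position 23–25: with horse cry
  position 37–39: with horse cry
  position 51–53: with horse cry

4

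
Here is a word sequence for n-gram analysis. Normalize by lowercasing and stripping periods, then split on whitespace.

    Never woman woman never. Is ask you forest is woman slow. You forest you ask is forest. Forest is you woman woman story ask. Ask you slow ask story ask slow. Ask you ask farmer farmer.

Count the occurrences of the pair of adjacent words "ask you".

3

Scanning the 35 overlapping bigram windows for "ask you":
  position 6–7: ask you
  position 25–26: ask you
  position 32–33: ask you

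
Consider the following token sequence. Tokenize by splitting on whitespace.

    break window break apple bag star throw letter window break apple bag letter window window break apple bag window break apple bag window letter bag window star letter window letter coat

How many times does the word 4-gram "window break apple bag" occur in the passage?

Scanning the 28 overlapping 4-gram windows for "window break apple bag":
  position 2–5: window break apple bag
  position 9–12: window break apple bag
  position 15–18: window break apple bag
  position 19–22: window break apple bag

4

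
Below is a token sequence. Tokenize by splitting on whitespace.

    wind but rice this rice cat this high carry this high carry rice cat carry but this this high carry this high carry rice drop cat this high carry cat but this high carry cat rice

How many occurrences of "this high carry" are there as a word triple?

6

Scanning the 34 overlapping trigram windows for "this high carry":
  position 7–9: this high carry
  position 10–12: this high carry
  position 18–20: this high carry
  position 21–23: this high carry
  position 27–29: this high carry
  position 32–34: this high carry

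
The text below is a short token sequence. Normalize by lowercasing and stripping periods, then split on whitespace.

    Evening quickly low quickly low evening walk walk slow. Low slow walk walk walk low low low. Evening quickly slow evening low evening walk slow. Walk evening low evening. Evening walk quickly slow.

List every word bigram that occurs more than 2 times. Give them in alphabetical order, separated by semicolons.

evening walk; low evening; walk walk

Bigram counts meeting the condition (more than 2 times):
  evening walk: 3
  low evening: 4
  walk walk: 3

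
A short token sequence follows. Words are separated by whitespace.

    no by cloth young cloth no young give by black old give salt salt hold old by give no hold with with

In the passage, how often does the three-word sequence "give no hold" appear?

1

Scanning the 20 overlapping trigram windows for "give no hold":
  position 18–20: give no hold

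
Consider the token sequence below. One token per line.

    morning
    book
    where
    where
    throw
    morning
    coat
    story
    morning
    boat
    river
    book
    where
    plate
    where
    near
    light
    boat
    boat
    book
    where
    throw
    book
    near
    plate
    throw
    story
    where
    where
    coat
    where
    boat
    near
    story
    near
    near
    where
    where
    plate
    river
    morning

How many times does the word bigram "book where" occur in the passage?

3

Scanning the 40 overlapping bigram windows for "book where":
  position 2–3: book where
  position 12–13: book where
  position 20–21: book where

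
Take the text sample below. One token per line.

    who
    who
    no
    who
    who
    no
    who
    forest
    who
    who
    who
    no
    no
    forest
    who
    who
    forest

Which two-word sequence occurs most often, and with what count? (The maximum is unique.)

Bigram frequencies (highest first):
  who who: 5
  who no: 3
  no who: 2
  who forest: 2
  forest who: 2
  no no: 1
  … (1 more, each ≤ 1)

"who who", 5 times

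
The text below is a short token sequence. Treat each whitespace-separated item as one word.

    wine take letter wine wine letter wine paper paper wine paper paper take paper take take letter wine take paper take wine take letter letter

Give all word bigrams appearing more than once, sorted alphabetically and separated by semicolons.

Bigram counts meeting the condition (more than once):
  letter wine: 3
  paper paper: 2
  paper take: 3
  take letter: 3
  take paper: 2
  wine paper: 2
  wine take: 3

letter wine; paper paper; paper take; take letter; take paper; wine paper; wine take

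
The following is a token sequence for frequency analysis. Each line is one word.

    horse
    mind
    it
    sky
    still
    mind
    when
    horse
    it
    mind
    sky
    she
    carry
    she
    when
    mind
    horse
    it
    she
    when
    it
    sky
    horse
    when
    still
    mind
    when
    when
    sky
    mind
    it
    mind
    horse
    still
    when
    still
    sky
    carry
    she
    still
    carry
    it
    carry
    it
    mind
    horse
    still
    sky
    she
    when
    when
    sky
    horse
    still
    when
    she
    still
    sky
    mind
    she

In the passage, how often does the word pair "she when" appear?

3

Scanning the 59 overlapping bigram windows for "she when":
  position 14–15: she when
  position 19–20: she when
  position 49–50: she when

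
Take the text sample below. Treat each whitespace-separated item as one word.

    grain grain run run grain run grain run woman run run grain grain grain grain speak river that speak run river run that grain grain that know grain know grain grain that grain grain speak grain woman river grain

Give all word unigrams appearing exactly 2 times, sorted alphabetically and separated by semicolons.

know; woman

Unigram counts meeting the condition (exactly 2 times):
  know: 2
  woman: 2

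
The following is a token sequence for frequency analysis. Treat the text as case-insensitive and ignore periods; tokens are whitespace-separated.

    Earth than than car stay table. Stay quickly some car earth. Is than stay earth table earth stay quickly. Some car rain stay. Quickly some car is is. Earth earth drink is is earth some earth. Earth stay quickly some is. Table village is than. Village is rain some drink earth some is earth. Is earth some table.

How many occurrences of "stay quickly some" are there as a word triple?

4

Scanning the 56 overlapping trigram windows for "stay quickly some":
  position 7–9: stay quickly some
  position 18–20: stay quickly some
  position 23–25: stay quickly some
  position 38–40: stay quickly some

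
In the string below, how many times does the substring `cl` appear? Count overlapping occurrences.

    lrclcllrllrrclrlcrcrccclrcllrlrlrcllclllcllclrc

9

Sliding a length-2 window over the 47 characters (46 positions):
  position 3–4: cl
  position 5–6: cl
  position 13–14: cl
  position 23–24: cl
  position 26–27: cl
  position 34–35: cl
  position 37–38: cl
  position 41–42: cl
  position 44–45: cl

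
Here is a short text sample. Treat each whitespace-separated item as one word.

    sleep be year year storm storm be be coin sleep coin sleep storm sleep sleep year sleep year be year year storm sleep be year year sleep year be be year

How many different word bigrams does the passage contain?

16

31 tokens → 30 bigram windows in total.
Repeated bigrams (each contributes count−1 duplicates):
  be year: 4
  sleep year: 3
  year year: 3
  be be: 2
  coin sleep: 2
  sleep be: 2
  storm sleep: 2
  year be: 2
  … (2 more repeated)
14 duplicate windows → 30 − 14 = 16 distinct.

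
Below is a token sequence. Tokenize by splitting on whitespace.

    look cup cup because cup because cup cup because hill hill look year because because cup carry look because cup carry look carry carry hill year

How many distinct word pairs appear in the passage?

26 tokens → 25 bigram windows in total.
Repeated bigrams (each contributes count−1 duplicates):
  because cup: 4
  cup because: 3
  carry look: 2
  cup carry: 2
  cup cup: 2
8 duplicate windows → 25 − 8 = 17 distinct.

17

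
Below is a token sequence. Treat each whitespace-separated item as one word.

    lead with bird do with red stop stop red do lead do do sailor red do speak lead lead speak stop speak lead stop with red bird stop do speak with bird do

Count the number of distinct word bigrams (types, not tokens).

33 tokens → 32 bigram windows in total.
Repeated bigrams (each contributes count−1 duplicates):
  bird do: 2
  do speak: 2
  red do: 2
  speak lead: 2
  with bird: 2
  with red: 2
6 duplicate windows → 32 − 6 = 26 distinct.

26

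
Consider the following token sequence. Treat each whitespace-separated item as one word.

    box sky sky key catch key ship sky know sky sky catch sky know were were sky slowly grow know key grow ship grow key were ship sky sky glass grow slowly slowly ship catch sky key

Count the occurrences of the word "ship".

Scanning the 37 tokens for "ship":
  position 7: ship
  position 23: ship
  position 27: ship
  position 34: ship

4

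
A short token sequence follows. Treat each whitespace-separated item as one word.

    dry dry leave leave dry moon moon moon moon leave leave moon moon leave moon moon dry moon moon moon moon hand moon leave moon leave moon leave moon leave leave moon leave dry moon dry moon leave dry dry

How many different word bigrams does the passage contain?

40 tokens → 39 bigram windows in total.
Repeated bigrams (each contributes count−1 duplicates):
  moon leave: 8
  moon moon: 8
  leave moon: 6
  dry moon: 4
  leave dry: 3
  leave leave: 3
  dry dry: 2
  moon dry: 2
28 duplicate windows → 39 − 28 = 11 distinct.

11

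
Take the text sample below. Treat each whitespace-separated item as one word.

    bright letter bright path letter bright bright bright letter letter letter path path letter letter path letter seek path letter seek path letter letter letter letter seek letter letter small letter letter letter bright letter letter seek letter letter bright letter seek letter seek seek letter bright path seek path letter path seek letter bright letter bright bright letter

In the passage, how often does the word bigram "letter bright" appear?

Scanning the 58 overlapping bigram windows for "letter bright":
  position 2–3: letter bright
  position 5–6: letter bright
  position 33–34: letter bright
  position 39–40: letter bright
  position 46–47: letter bright
  position 54–55: letter bright
  position 56–57: letter bright

7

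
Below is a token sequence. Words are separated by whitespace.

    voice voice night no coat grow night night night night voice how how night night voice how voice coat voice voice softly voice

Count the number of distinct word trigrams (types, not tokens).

18

23 tokens → 21 trigram windows in total.
Repeated trigrams (each contributes count−1 duplicates):
  night night night: 2
  night night voice: 2
  night voice how: 2
3 duplicate windows → 21 − 3 = 18 distinct.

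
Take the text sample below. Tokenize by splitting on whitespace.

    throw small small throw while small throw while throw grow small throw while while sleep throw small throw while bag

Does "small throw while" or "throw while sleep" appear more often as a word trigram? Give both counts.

"small throw while": 4 occurrences
"throw while sleep": 0 occurrences

"small throw while" (4 vs 0)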